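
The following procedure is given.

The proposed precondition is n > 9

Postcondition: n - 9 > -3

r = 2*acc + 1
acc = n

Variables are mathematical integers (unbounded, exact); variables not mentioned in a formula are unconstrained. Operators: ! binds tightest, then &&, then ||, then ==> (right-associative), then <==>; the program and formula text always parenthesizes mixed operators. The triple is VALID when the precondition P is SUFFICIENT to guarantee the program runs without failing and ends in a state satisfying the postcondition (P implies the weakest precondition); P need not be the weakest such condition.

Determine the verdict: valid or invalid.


Working backward. After the program, the postcondition n - 9 > -3 must hold; in canonical form it is n > 6.
Before acc := n: n > 6
Before r := 2*acc + 1: n > 6
The weakest precondition is n > 6.
Check whether n > 9 implies it.
Every state satisfying the precondition satisfies the weakest precondition: the implication holds.
Answer: valid


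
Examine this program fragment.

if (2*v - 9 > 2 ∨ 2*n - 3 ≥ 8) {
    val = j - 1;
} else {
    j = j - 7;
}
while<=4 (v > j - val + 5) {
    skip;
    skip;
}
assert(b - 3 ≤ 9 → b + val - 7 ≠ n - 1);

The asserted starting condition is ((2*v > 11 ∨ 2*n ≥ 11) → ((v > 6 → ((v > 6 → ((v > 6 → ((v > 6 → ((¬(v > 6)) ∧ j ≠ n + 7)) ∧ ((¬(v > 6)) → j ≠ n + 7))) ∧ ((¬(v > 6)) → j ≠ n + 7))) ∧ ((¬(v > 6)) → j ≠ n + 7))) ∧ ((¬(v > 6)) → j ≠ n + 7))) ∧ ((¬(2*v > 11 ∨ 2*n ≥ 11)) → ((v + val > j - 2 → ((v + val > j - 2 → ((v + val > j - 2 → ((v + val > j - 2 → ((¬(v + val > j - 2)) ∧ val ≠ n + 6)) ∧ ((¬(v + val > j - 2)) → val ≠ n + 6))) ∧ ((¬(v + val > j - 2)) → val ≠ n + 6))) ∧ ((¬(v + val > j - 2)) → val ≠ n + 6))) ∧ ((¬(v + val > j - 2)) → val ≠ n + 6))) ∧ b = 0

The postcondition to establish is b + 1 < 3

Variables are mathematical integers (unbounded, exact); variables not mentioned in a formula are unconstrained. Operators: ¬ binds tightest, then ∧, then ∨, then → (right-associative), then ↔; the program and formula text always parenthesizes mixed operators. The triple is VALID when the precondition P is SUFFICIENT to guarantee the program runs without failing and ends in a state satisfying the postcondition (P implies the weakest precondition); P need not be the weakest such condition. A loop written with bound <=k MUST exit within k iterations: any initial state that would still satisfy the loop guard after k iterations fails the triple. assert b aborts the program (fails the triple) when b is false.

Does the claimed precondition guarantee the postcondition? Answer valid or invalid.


Working backward. After the program, the postcondition b + 1 < 3 must hold; in canonical form it is b < 2.
Before assert b - 3 ≤ 9 → b + val - 7 ≠ n - 1: (b ≤ 12 → b + val ≠ n + 6) ∧ b < 2
Before the loop (bound <=4), unroll the exhaustion recursion (WP_0 = exit-now case; WP_j = one more guarded iteration, up to j = 4):
  WP_0: (¬(v + val > j + 5)) ∧ (b ≤ 12 → b + val ≠ n + 6) ∧ b < 2
  WP_1: (v + val > j + 5 → ((¬(v + val > j + 5)) ∧ (b ≤ 12 → b + val ≠ n + 6) ∧ b < 2)) ∧ ((¬(v + val > j + 5)) → ((b ≤ 12 → b + val ≠ n + 6) ∧ b < 2))
  WP_2: (v + val > j + 5 → ((v + val > j + 5 → ((¬(v + val > j + 5)) ∧ (b ≤ 12 → b + val ≠ n + 6) ∧ b < 2)) ∧ ((¬(v + val > j + 5)) → ((b ≤ 12 → b + val ≠ n + 6) ∧ b < 2)))) ∧ ((¬(v + val > j + 5)) → ((b ≤ 12 → b + val ≠ n + 6) ∧ b < 2))
  WP_3: (v + val > j + 5 → ((v + val > j + 5 → ((v + val > j + 5 → ((¬(v + val > j + 5)) ∧ (b ≤ 12 → b + val ≠ n + 6) ∧ b < 2)) ∧ ((¬(v + val > j + 5)) → ((b ≤ 12 → b + val ≠ n + 6) ∧ b < 2)))) ∧ ((¬(v + val > j + 5)) → ((b ≤ 12 → b + val ≠ n + 6) ∧ b < 2)))) ∧ ((¬(v + val > j + 5)) → ((b ≤ 12 → b + val ≠ n + 6) ∧ b < 2))
  WP_4: (v + val > j + 5 → ((v + val > j + 5 → ((v + val > j + 5 → ((v + val > j + 5 → ((¬(v + val > j + 5)) ∧ (b ≤ 12 → b + val ≠ n + 6) ∧ b < 2)) ∧ ((¬(v + val > j + 5)) → ((b ≤ 12 → b + val ≠ n + 6) ∧ b < 2)))) ∧ ((¬(v + val > j + 5)) → ((b ≤ 12 → b + val ≠ n + 6) ∧ b < 2)))) ∧ ((¬(v + val > j + 5)) → ((b ≤ 12 → b + val ≠ n + 6) ∧ b < 2)))) ∧ ((¬(v + val > j + 5)) → ((b ≤ 12 → b + val ≠ n + 6) ∧ b < 2))
So before the loop: (v + val > j + 5 → ((v + val > j + 5 → ((v + val > j + 5 → ((v + val > j + 5 → ((¬(v + val > j + 5)) ∧ (b ≤ 12 → b + val ≠ n + 6) ∧ b < 2)) ∧ ((¬(v + val > j + 5)) → ((b ≤ 12 → b + val ≠ n + 6) ∧ b < 2)))) ∧ ((¬(v + val > j + 5)) → ((b ≤ 12 → b + val ≠ n + 6) ∧ b < 2)))) ∧ ((¬(v + val > j + 5)) → ((b ≤ 12 → b + val ≠ n + 6) ∧ b < 2)))) ∧ ((¬(v + val > j + 5)) → ((b ≤ 12 → b + val ≠ n + 6) ∧ b < 2))
Then branch requires (v > 6 → ((v > 6 → ((v > 6 → ((v > 6 → ((¬(v > 6)) ∧ (b ≤ 12 → b + j ≠ n + 7) ∧ b < 2)) ∧ ((¬(v > 6)) → ((b ≤ 12 → b + j ≠ n + 7) ∧ b < 2)))) ∧ ((¬(v > 6)) → ((b ≤ 12 → b + j ≠ n + 7) ∧ b < 2)))) ∧ ((¬(v > 6)) → ((b ≤ 12 → b + j ≠ n + 7) ∧ b < 2)))) ∧ ((¬(v > 6)) → ((b ≤ 12 → b + j ≠ n + 7) ∧ b < 2)); else branch requires (v + val > j - 2 → ((v + val > j - 2 → ((v + val > j - 2 → ((v + val > j - 2 → ((¬(v + val > j - 2)) ∧ (b ≤ 12 → b + val ≠ n + 6) ∧ b < 2)) ∧ ((¬(v + val > j - 2)) → ((b ≤ 12 → b + val ≠ n + 6) ∧ b < 2)))) ∧ ((¬(v + val > j - 2)) → ((b ≤ 12 → b + val ≠ n + 6) ∧ b < 2)))) ∧ ((¬(v + val > j - 2)) → ((b ≤ 12 → b + val ≠ n + 6) ∧ b < 2)))) ∧ ((¬(v + val > j - 2)) → ((b ≤ 12 → b + val ≠ n + 6) ∧ b < 2)).
Before the if: ((2*v > 11 ∨ 2*n ≥ 11) → ((v > 6 → ((v > 6 → ((v > 6 → ((v > 6 → ((¬(v > 6)) ∧ (b ≤ 12 → b + j ≠ n + 7) ∧ b < 2)) ∧ ((¬(v > 6)) → ((b ≤ 12 → b + j ≠ n + 7) ∧ b < 2)))) ∧ ((¬(v > 6)) → ((b ≤ 12 → b + j ≠ n + 7) ∧ b < 2)))) ∧ ((¬(v > 6)) → ((b ≤ 12 → b + j ≠ n + 7) ∧ b < 2)))) ∧ ((¬(v > 6)) → ((b ≤ 12 → b + j ≠ n + 7) ∧ b < 2)))) ∧ ((¬(2*v > 11 ∨ 2*n ≥ 11)) → ((v + val > j - 2 → ((v + val > j - 2 → ((v + val > j - 2 → ((v + val > j - 2 → ((¬(v + val > j - 2)) ∧ (b ≤ 12 → b + val ≠ n + 6) ∧ b < 2)) ∧ ((¬(v + val > j - 2)) → ((b ≤ 12 → b + val ≠ n + 6) ∧ b < 2)))) ∧ ((¬(v + val > j - 2)) → ((b ≤ 12 → b + val ≠ n + 6) ∧ b < 2)))) ∧ ((¬(v + val > j - 2)) → ((b ≤ 12 → b + val ≠ n + 6) ∧ b < 2)))) ∧ ((¬(v + val > j - 2)) → ((b ≤ 12 → b + val ≠ n + 6) ∧ b < 2))))
The weakest precondition is ((2*v > 11 ∨ 2*n ≥ 11) → ((v > 6 → ((v > 6 → ((v > 6 → ((v > 6 → ((¬(v > 6)) ∧ (b ≤ 12 → b + j ≠ n + 7) ∧ b < 2)) ∧ ((¬(v > 6)) → ((b ≤ 12 → b + j ≠ n + 7) ∧ b < 2)))) ∧ ((¬(v > 6)) → ((b ≤ 12 → b + j ≠ n + 7) ∧ b < 2)))) ∧ ((¬(v > 6)) → ((b ≤ 12 → b + j ≠ n + 7) ∧ b < 2)))) ∧ ((¬(v > 6)) → ((b ≤ 12 → b + j ≠ n + 7) ∧ b < 2)))) ∧ ((¬(2*v > 11 ∨ 2*n ≥ 11)) → ((v + val > j - 2 → ((v + val > j - 2 → ((v + val > j - 2 → ((v + val > j - 2 → ((¬(v + val > j - 2)) ∧ (b ≤ 12 → b + val ≠ n + 6) ∧ b < 2)) ∧ ((¬(v + val > j - 2)) → ((b ≤ 12 → b + val ≠ n + 6) ∧ b < 2)))) ∧ ((¬(v + val > j - 2)) → ((b ≤ 12 → b + val ≠ n + 6) ∧ b < 2)))) ∧ ((¬(v + val > j - 2)) → ((b ≤ 12 → b + val ≠ n + 6) ∧ b < 2)))) ∧ ((¬(v + val > j - 2)) → ((b ≤ 12 → b + val ≠ n + 6) ∧ b < 2)))).
Check whether ((2*v > 11 ∨ 2*n ≥ 11) → ((v > 6 → ((v > 6 → ((v > 6 → ((v > 6 → ((¬(v > 6)) ∧ j ≠ n + 7)) ∧ ((¬(v > 6)) → j ≠ n + 7))) ∧ ((¬(v > 6)) → j ≠ n + 7))) ∧ ((¬(v > 6)) → j ≠ n + 7))) ∧ ((¬(v > 6)) → j ≠ n + 7))) ∧ ((¬(2*v > 11 ∨ 2*n ≥ 11)) → ((v + val > j - 2 → ((v + val > j - 2 → ((v + val > j - 2 → ((v + val > j - 2 → ((¬(v + val > j - 2)) ∧ val ≠ n + 6)) ∧ ((¬(v + val > j - 2)) → val ≠ n + 6))) ∧ ((¬(v + val > j - 2)) → val ≠ n + 6))) ∧ ((¬(v + val > j - 2)) → val ≠ n + 6))) ∧ ((¬(v + val > j - 2)) → val ≠ n + 6))) ∧ b = 0 implies it.
Every state satisfying the precondition satisfies the weakest precondition: the implication holds.
Answer: valid


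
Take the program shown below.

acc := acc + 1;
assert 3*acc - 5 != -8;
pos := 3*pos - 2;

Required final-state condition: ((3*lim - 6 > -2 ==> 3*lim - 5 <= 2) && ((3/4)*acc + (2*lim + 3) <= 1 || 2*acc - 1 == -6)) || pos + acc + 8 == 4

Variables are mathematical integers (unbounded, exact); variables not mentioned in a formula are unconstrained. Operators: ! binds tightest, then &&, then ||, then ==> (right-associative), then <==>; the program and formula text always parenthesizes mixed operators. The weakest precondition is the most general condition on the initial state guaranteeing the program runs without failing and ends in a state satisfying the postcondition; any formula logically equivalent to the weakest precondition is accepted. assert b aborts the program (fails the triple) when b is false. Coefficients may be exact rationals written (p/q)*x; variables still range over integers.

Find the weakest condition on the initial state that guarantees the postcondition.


Working backward. After the program, the postcondition ((3*lim - 6 > -2 ==> 3*lim - 5 <= 2) && ((3/4)*acc + (2*lim + 3) <= 1 || 2*acc - 1 == -6)) || pos + acc + 8 == 4 must hold; in canonical form it is ((3*lim > 4 ==> 3*lim <= 7) && ((3/4)*acc + 2*lim <= -2 || 2*acc == -5)) || acc + pos == -4.
Before pos := 3*pos - 2: ((3*lim > 4 ==> 3*lim <= 7) && ((3/4)*acc + 2*lim <= -2 || 2*acc == -5)) || acc + 3*pos == -2
Before assert 3*acc - 5 != -8: 3*acc != -3 && (((3*lim > 4 ==> 3*lim <= 7) && ((3/4)*acc + 2*lim <= -2 || 2*acc == -5)) || acc + 3*pos == -2)
Before acc := acc + 1: 3*acc != -6 && (((3*lim > 4 ==> 3*lim <= 7) && ((3/4)*acc + 2*lim <= -11/4 || 2*acc == -7)) || acc + 3*pos == -3)
Answer: WP = 3*acc != -6 && (((3*lim > 4 ==> 3*lim <= 7) && ((3/4)*acc + 2*lim <= -11/4 || 2*acc == -7)) || acc + 3*pos == -3)


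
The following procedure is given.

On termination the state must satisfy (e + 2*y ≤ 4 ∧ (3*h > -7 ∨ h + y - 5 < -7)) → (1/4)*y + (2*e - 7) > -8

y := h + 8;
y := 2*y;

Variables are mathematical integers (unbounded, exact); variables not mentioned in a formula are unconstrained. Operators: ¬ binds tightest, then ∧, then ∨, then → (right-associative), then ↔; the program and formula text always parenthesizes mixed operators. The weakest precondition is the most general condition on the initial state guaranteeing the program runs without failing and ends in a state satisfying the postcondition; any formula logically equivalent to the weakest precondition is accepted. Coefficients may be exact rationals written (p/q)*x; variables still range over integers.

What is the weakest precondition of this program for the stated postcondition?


Working backward. After the program, the postcondition (e + 2*y ≤ 4 ∧ (3*h > -7 ∨ h + y - 5 < -7)) → (1/4)*y + (2*e - 7) > -8 must hold; in canonical form it is (e + 2*y ≤ 4 ∧ (3*h > -7 ∨ h + y < -2)) → 2*e + (1/4)*y > -1.
Before y := 2*y: (e + 4*y ≤ 4 ∧ (3*h > -7 ∨ h + 2*y < -2)) → 2*e + (1/2)*y > -1
Before y := h + 8: (e + 4*h ≤ -28 ∧ (3*h > -7 ∨ 3*h < -18)) → 2*e + (1/2)*h > -5
Answer: WP = (e + 4*h ≤ -28 ∧ (3*h > -7 ∨ 3*h < -18)) → 2*e + (1/2)*h > -5


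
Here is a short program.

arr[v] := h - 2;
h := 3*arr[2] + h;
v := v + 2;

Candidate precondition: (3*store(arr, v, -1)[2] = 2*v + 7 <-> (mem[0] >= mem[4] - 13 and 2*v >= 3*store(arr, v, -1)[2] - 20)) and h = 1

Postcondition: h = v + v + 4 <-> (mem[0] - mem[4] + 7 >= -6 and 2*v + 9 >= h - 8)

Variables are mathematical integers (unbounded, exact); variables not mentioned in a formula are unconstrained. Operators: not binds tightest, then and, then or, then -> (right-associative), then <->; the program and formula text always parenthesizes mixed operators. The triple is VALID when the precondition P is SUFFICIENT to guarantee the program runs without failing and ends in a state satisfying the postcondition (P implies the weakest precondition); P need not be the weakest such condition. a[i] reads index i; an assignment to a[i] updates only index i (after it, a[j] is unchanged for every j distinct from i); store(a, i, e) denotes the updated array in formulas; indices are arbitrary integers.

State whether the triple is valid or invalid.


Working backward. After the program, the postcondition h = v + v + 4 <-> (mem[0] - mem[4] + 7 >= -6 and 2*v + 9 >= h - 8) must hold; in canonical form it is h = 2*v + 4 <-> (mem[0] >= mem[4] - 13 and 2*v >= h - 17).
Before v := v + 2: h = 2*v + 8 <-> (mem[0] >= mem[4] - 13 and 2*v >= h - 21)
Before h := 3*arr[2] + h: 3*arr[2] + h = 2*v + 8 <-> (mem[0] >= mem[4] - 13 and 2*v >= 3*arr[2] + h - 21)
Before arr[v] := h - 2: 3*store(arr, v, h - 2)[2] + h = 2*v + 8 <-> (mem[0] >= mem[4] - 13 and 2*v >= 3*store(arr, v, h - 2)[2] + h - 21)
The weakest precondition is 3*store(arr, v, h - 2)[2] + h = 2*v + 8 <-> (mem[0] >= mem[4] - 13 and 2*v >= 3*store(arr, v, h - 2)[2] + h - 21).
Check whether (3*store(arr, v, -1)[2] = 2*v + 7 <-> (mem[0] >= mem[4] - 13 and 2*v >= 3*store(arr, v, -1)[2] - 20)) and h = 1 implies it.
Every state satisfying the precondition satisfies the weakest precondition: the implication holds.
Answer: valid


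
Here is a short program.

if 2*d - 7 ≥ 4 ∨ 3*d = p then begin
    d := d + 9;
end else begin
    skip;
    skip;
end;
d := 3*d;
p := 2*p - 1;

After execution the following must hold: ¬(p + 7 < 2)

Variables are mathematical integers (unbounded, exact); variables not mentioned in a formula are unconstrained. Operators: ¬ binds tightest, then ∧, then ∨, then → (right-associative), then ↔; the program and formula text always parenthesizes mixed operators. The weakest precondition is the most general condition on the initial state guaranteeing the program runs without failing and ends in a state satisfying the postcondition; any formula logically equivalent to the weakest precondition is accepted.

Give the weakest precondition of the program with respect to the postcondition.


Working backward. After the program, the postcondition ¬(p + 7 < 2) must hold; in canonical form it is ¬(p < -5).
Before p := 2*p - 1: ¬(2*p < -4)
Before d := 3*d: ¬(2*p < -4)
Then branch requires ¬(2*p < -4); else branch requires ¬(2*p < -4).
Before the if: ((2*d ≥ 11 ∨ 3*d = p) → (¬(2*p < -4))) ∧ ((¬(2*d ≥ 11 ∨ 3*d = p)) → (¬(2*p < -4)))
Answer: WP = ((2*d ≥ 11 ∨ 3*d = p) → (¬(2*p < -4))) ∧ ((¬(2*d ≥ 11 ∨ 3*d = p)) → (¬(2*p < -4)))


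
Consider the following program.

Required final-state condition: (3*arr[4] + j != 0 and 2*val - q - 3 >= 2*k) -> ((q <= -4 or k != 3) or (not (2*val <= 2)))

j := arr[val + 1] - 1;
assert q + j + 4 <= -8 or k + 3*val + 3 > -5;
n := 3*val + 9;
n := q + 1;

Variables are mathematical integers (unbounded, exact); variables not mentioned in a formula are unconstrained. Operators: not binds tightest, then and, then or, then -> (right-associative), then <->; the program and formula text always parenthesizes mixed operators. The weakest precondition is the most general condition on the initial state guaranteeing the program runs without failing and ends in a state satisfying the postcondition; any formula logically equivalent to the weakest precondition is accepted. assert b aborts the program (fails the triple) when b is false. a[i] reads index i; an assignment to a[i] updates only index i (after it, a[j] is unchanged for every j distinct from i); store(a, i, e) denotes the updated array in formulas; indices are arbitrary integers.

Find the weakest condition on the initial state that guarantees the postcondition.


Working backward. After the program, the postcondition (3*arr[4] + j != 0 and 2*val - q - 3 >= 2*k) -> ((q <= -4 or k != 3) or (not (2*val <= 2))) must hold; in canonical form it is (3*arr[4] + j != 0 and 2*val >= 2*k + q + 3) -> (q <= -4 or k != 3 or (not (2*val <= 2))).
Before n := q + 1: (3*arr[4] + j != 0 and 2*val >= 2*k + q + 3) -> (q <= -4 or k != 3 or (not (2*val <= 2)))
Before n := 3*val + 9: (3*arr[4] + j != 0 and 2*val >= 2*k + q + 3) -> (q <= -4 or k != 3 or (not (2*val <= 2)))
Before assert q + j + 4 <= -8 or k + 3*val + 3 > -5: (j + q <= -12 or k + 3*val > -8) and ((3*arr[4] + j != 0 and 2*val >= 2*k + q + 3) -> (q <= -4 or k != 3 or (not (2*val <= 2))))
Before j := arr[val + 1] - 1: (arr[val + 1] + q <= -11 or k + 3*val > -8) and ((arr[val + 1] + 3*arr[4] != 1 and 2*val >= 2*k + q + 3) -> (q <= -4 or k != 3 or (not (2*val <= 2))))
Answer: WP = (arr[val + 1] + q <= -11 or k + 3*val > -8) and ((arr[val + 1] + 3*arr[4] != 1 and 2*val >= 2*k + q + 3) -> (q <= -4 or k != 3 or (not (2*val <= 2))))


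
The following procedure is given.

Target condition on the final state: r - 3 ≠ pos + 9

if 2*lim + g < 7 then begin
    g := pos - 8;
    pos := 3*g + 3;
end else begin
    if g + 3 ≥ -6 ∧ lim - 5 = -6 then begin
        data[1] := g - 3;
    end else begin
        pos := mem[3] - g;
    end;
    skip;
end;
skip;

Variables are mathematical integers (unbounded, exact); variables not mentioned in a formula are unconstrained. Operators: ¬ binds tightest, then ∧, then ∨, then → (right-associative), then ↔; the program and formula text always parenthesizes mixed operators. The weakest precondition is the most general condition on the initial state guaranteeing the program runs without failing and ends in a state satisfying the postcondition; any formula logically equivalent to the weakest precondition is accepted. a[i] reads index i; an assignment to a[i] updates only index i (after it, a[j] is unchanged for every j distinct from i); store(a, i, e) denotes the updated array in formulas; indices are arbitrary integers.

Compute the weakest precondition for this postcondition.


Working backward. After the program, the postcondition r - 3 ≠ pos + 9 must hold; in canonical form it is r ≠ pos + 12.
Before skip: r ≠ pos + 12
Then branch requires r ≠ 3*pos - 9; else branch requires ((g ≥ -9 ∧ lim = -1) → r ≠ pos + 12) ∧ ((¬(g ≥ -9 ∧ lim = -1)) → g + r ≠ mem[3] + 12).
Before the if: (g + 2*lim < 7 → r ≠ 3*pos - 9) ∧ ((¬(g + 2*lim < 7)) → (((g ≥ -9 ∧ lim = -1) → r ≠ pos + 12) ∧ ((¬(g ≥ -9 ∧ lim = -1)) → g + r ≠ mem[3] + 12)))
Answer: WP = (g + 2*lim < 7 → r ≠ 3*pos - 9) ∧ ((¬(g + 2*lim < 7)) → (((g ≥ -9 ∧ lim = -1) → r ≠ pos + 12) ∧ ((¬(g ≥ -9 ∧ lim = -1)) → g + r ≠ mem[3] + 12)))


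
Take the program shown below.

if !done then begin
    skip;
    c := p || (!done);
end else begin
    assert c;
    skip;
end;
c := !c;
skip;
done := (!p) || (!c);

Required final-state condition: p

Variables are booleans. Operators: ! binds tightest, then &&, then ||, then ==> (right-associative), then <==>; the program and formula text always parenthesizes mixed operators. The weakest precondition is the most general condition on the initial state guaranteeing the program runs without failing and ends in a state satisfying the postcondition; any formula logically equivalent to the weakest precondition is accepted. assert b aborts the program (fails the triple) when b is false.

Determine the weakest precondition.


Working backward. After the program, p must hold.
Before done := (!p) || (!c): p
Before skip: p
Before c := !c: p
Then branch requires p; else branch requires c && p.
Before the if: ((!done) ==> p) && (done ==> (c && p))
Answer: WP = ((!done) ==> p) && (done ==> (c && p))


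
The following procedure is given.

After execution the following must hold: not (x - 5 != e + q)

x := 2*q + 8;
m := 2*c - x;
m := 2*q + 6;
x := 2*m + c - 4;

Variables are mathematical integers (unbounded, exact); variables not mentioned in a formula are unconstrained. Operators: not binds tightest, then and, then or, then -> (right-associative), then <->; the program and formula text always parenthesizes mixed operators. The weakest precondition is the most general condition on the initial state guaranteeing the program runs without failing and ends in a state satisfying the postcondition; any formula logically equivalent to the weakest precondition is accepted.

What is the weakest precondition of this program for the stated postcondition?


Working backward. After the program, the postcondition not (x - 5 != e + q) must hold; in canonical form it is not (x != e + q + 5).
Before x := 2*m + c - 4: not (c + 2*m != e + q + 9)
Before m := 2*q + 6: not (c + 3*q != e - 3)
Before m := 2*c - x: not (c + 3*q != e - 3)
Before x := 2*q + 8: not (c + 3*q != e - 3)
Answer: WP = not (c + 3*q != e - 3)


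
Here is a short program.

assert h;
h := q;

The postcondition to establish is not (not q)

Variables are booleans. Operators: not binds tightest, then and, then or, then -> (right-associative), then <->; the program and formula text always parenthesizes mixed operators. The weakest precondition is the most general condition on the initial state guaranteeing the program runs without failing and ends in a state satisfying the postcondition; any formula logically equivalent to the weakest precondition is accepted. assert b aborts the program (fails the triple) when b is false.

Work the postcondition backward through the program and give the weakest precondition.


Working backward. After the program, the postcondition not (not q) must hold; in canonical form it is q.
Before h := q: q
Before assert h: h and q
Answer: WP = h and q


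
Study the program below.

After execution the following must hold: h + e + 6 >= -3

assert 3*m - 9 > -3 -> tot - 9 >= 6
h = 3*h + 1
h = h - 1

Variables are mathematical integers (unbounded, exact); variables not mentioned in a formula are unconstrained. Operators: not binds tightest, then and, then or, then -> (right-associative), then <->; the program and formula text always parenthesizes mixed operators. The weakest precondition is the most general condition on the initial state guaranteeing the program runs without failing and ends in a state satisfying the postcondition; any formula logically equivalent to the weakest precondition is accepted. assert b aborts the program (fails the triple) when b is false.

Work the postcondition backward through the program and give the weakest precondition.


Working backward. After the program, the postcondition h + e + 6 >= -3 must hold; in canonical form it is e + h >= -9.
Before h := h - 1: e + h >= -8
Before h := 3*h + 1: e + 3*h >= -9
Before assert 3*m - 9 > -3 -> tot - 9 >= 6: (3*m > 6 -> tot >= 15) and e + 3*h >= -9
Answer: WP = (3*m > 6 -> tot >= 15) and e + 3*h >= -9


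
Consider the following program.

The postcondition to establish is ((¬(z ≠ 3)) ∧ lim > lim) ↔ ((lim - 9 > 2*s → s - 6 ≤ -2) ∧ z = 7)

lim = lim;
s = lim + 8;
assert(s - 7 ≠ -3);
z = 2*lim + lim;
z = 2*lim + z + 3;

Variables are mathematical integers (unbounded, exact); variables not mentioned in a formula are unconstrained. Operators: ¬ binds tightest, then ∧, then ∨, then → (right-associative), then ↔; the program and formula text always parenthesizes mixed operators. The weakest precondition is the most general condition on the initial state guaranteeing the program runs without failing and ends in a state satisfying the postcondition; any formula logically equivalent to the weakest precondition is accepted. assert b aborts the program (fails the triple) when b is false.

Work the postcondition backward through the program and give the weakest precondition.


Working backward. After the program, the postcondition ((¬(z ≠ 3)) ∧ lim > lim) ↔ ((lim - 9 > 2*s → s - 6 ≤ -2) ∧ z = 7) must hold; in canonical form it is ¬((lim > 2*s + 9 → s ≤ 4) ∧ z = 7).
Before z := 2*lim + z + 3: ¬((lim > 2*s + 9 → s ≤ 4) ∧ 2*lim + z = 4)
Before z := 2*lim + lim: ¬((lim > 2*s + 9 → s ≤ 4) ∧ 5*lim = 4)
Before assert s - 7 ≠ -3: s ≠ 4 ∧ (¬((lim > 2*s + 9 → s ≤ 4) ∧ 5*lim = 4))
Before s := lim + 8: lim ≠ -4 ∧ (¬((lim < -25 → lim ≤ -4) ∧ 5*lim = 4))
Before lim := lim: lim ≠ -4 ∧ (¬((lim < -25 → lim ≤ -4) ∧ 5*lim = 4))
Answer: WP = lim ≠ -4 ∧ (¬((lim < -25 → lim ≤ -4) ∧ 5*lim = 4))


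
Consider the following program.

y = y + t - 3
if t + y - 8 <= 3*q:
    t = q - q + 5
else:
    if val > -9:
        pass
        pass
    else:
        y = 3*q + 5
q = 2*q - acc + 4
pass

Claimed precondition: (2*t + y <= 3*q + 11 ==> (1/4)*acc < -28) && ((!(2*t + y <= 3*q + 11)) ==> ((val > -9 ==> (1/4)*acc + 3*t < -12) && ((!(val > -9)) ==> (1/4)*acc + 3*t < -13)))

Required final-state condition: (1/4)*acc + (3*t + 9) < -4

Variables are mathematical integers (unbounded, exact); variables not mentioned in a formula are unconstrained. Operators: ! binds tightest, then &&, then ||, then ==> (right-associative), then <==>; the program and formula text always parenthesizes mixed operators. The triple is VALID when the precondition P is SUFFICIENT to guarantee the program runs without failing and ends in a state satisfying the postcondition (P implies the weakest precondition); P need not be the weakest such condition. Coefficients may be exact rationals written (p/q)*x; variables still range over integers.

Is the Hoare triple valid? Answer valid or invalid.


Working backward. After the program, the postcondition (1/4)*acc + (3*t + 9) < -4 must hold; in canonical form it is (1/4)*acc + 3*t < -13.
Before skip: (1/4)*acc + 3*t < -13
Before q := 2*q - acc + 4: (1/4)*acc + 3*t < -13
Then branch requires (1/4)*acc < -28; else branch requires (val > -9 ==> (1/4)*acc + 3*t < -13) && ((!(val > -9)) ==> (1/4)*acc + 3*t < -13).
Before the if: (t + y <= 3*q + 8 ==> (1/4)*acc < -28) && ((!(t + y <= 3*q + 8)) ==> ((val > -9 ==> (1/4)*acc + 3*t < -13) && ((!(val > -9)) ==> (1/4)*acc + 3*t < -13)))
Before y := y + t - 3: (2*t + y <= 3*q + 11 ==> (1/4)*acc < -28) && ((!(2*t + y <= 3*q + 11)) ==> ((val > -9 ==> (1/4)*acc + 3*t < -13) && ((!(val > -9)) ==> (1/4)*acc + 3*t < -13)))
The weakest precondition is (2*t + y <= 3*q + 11 ==> (1/4)*acc < -28) && ((!(2*t + y <= 3*q + 11)) ==> ((val > -9 ==> (1/4)*acc + 3*t < -13) && ((!(val > -9)) ==> (1/4)*acc + 3*t < -13))).
Check whether (2*t + y <= 3*q + 11 ==> (1/4)*acc < -28) && ((!(2*t + y <= 3*q + 11)) ==> ((val > -9 ==> (1/4)*acc + 3*t < -12) && ((!(val > -9)) ==> (1/4)*acc + 3*t < -13))) implies it.
Countermodel: at the initial state acc = -52, q = 0, t = 0, val = -8, y = 12, the precondition holds but the weakest precondition fails.
Answer: invalid


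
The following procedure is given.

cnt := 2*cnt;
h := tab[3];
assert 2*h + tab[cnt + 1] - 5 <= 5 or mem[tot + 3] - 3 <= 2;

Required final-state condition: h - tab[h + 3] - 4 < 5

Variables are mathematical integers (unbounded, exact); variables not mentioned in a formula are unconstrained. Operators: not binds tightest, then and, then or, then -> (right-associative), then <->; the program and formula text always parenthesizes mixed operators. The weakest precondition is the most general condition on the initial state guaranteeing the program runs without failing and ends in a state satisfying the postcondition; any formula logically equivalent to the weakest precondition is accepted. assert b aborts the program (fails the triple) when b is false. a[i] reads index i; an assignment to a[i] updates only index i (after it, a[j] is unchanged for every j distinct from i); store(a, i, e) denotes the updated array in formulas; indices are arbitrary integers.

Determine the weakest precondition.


Working backward. After the program, the postcondition h - tab[h + 3] - 4 < 5 must hold; in canonical form it is h < tab[h + 3] + 9.
Before assert 2*h + tab[cnt + 1] - 5 <= 5 or mem[tot + 3] - 3 <= 2: (tab[cnt + 1] + 2*h <= 10 or mem[tot + 3] <= 5) and h < tab[h + 3] + 9
Before h := tab[3]: (tab[cnt + 1] + 2*tab[3] <= 10 or mem[tot + 3] <= 5) and tab[3] < tab[tab[3] + 3] + 9
Before cnt := 2*cnt: (tab[2*cnt + 1] + 2*tab[3] <= 10 or mem[tot + 3] <= 5) and tab[3] < tab[tab[3] + 3] + 9
Answer: WP = (tab[2*cnt + 1] + 2*tab[3] <= 10 or mem[tot + 3] <= 5) and tab[3] < tab[tab[3] + 3] + 9


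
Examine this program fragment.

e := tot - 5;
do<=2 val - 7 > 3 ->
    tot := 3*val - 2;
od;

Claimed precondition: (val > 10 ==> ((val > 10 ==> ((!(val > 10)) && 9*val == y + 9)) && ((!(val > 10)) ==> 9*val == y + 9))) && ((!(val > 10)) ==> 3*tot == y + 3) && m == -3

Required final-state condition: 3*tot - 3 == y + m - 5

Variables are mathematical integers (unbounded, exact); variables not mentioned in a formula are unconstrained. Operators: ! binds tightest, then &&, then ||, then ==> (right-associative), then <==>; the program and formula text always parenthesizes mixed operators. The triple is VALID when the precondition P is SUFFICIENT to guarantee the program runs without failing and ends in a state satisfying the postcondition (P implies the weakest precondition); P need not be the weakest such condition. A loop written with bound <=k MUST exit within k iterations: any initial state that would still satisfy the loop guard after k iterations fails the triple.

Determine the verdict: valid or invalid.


Working backward. After the program, the postcondition 3*tot - 3 == y + m - 5 must hold; in canonical form it is 3*tot == m + y - 2.
Before the loop (bound <=2), unroll the exhaustion recursion (WP_0 = exit-now case; WP_j = one more guarded iteration, up to j = 2):
  WP_0: (!(val > 10)) && 3*tot == m + y - 2
  WP_1: (val > 10 ==> ((!(val > 10)) && 9*val == m + y + 4)) && ((!(val > 10)) ==> 3*tot == m + y - 2)
  WP_2: (val > 10 ==> ((val > 10 ==> ((!(val > 10)) && 9*val == m + y + 4)) && ((!(val > 10)) ==> 9*val == m + y + 4))) && ((!(val > 10)) ==> 3*tot == m + y - 2)
So before the loop: (val > 10 ==> ((val > 10 ==> ((!(val > 10)) && 9*val == m + y + 4)) && ((!(val > 10)) ==> 9*val == m + y + 4))) && ((!(val > 10)) ==> 3*tot == m + y - 2)
Before e := tot - 5: (val > 10 ==> ((val > 10 ==> ((!(val > 10)) && 9*val == m + y + 4)) && ((!(val > 10)) ==> 9*val == m + y + 4))) && ((!(val > 10)) ==> 3*tot == m + y - 2)
The weakest precondition is (val > 10 ==> ((val > 10 ==> ((!(val > 10)) && 9*val == m + y + 4)) && ((!(val > 10)) ==> 9*val == m + y + 4))) && ((!(val > 10)) ==> 3*tot == m + y - 2).
Check whether (val > 10 ==> ((val > 10 ==> ((!(val > 10)) && 9*val == y + 9)) && ((!(val > 10)) ==> 9*val == y + 9))) && ((!(val > 10)) ==> 3*tot == y + 3) && m == -3 implies it.
Countermodel: at the initial state m = -3, tot = 0, val = 10, y = -3, the precondition holds but the weakest precondition fails.
Answer: invalid


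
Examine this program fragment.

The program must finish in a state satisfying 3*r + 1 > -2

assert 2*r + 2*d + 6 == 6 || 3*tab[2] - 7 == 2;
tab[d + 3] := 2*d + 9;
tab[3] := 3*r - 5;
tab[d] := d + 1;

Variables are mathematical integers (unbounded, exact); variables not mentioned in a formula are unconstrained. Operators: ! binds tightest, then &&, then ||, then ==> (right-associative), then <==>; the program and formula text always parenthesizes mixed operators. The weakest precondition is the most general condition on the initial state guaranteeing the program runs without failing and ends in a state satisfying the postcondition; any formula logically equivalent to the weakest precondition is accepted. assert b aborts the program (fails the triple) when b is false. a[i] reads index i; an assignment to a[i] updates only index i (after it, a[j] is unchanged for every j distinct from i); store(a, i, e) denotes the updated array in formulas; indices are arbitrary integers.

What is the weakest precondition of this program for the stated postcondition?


Working backward. After the program, the postcondition 3*r + 1 > -2 must hold; in canonical form it is 3*r > -3.
Before tab[d] := d + 1: 3*r > -3
Before tab[3] := 3*r - 5: 3*r > -3
Before tab[d + 3] := 2*d + 9: 3*r > -3
Before assert 2*r + 2*d + 6 == 6 || 3*tab[2] - 7 == 2: (2*d + 2*r == 0 || 3*tab[2] == 9) && 3*r > -3
Answer: WP = (2*d + 2*r == 0 || 3*tab[2] == 9) && 3*r > -3


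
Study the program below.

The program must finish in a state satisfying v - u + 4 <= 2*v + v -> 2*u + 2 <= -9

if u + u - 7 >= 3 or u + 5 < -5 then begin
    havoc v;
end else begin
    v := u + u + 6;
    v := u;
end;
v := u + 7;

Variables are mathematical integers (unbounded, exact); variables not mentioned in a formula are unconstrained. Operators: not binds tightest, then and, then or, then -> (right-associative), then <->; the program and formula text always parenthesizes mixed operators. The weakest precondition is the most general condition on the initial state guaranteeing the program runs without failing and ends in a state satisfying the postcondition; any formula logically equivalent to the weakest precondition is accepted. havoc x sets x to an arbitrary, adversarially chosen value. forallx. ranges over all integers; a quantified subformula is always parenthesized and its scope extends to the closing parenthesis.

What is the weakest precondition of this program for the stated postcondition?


Working backward. After the program, the postcondition v - u + 4 <= 2*v + v -> 2*u + 2 <= -9 must hold; in canonical form it is u + 2*v >= 4 -> 2*u <= -11.
Before v := u + 7: 3*u >= -10 -> 2*u <= -11
Then branch requires 3*u >= -10 -> 2*u <= -11; else branch requires 3*u >= -10 -> 2*u <= -11.
Before the if: ((2*u >= 10 or u < -10) -> (3*u >= -10 -> 2*u <= -11)) and ((not (2*u >= 10 or u < -10)) -> (3*u >= -10 -> 2*u <= -11))
Answer: WP = ((2*u >= 10 or u < -10) -> (3*u >= -10 -> 2*u <= -11)) and ((not (2*u >= 10 or u < -10)) -> (3*u >= -10 -> 2*u <= -11))


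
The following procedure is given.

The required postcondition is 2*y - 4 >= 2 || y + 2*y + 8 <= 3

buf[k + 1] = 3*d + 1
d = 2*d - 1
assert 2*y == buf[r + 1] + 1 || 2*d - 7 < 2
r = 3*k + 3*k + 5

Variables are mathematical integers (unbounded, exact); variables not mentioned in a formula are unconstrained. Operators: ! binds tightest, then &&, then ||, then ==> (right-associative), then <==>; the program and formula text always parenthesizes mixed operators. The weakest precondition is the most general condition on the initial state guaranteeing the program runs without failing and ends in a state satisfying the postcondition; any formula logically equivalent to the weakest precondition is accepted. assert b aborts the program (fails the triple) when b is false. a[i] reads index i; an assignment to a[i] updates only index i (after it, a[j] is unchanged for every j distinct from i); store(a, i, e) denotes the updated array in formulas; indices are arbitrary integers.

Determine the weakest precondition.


Working backward. After the program, the postcondition 2*y - 4 >= 2 || y + 2*y + 8 <= 3 must hold; in canonical form it is 2*y >= 6 || 3*y <= -5.
Before r := 3*k + 3*k + 5: 2*y >= 6 || 3*y <= -5
Before assert 2*y == buf[r + 1] + 1 || 2*d - 7 < 2: (2*y == buf[r + 1] + 1 || 2*d < 9) && (2*y >= 6 || 3*y <= -5)
Before d := 2*d - 1: (2*y == buf[r + 1] + 1 || 4*d < 11) && (2*y >= 6 || 3*y <= -5)
Before buf[k + 1] := 3*d + 1: (2*y == store(buf, k + 1, 3*d + 1)[r + 1] + 1 || 4*d < 11) && (2*y >= 6 || 3*y <= -5)
Answer: WP = (2*y == store(buf, k + 1, 3*d + 1)[r + 1] + 1 || 4*d < 11) && (2*y >= 6 || 3*y <= -5)


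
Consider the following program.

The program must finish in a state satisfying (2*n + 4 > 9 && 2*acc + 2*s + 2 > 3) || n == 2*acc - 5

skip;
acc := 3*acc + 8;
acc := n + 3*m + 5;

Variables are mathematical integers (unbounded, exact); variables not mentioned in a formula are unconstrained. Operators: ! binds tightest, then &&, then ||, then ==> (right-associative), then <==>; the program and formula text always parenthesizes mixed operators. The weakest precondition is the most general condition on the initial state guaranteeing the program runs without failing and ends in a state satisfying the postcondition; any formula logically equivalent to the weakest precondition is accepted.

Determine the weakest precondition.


Working backward. After the program, the postcondition (2*n + 4 > 9 && 2*acc + 2*s + 2 > 3) || n == 2*acc - 5 must hold; in canonical form it is (2*n > 5 && 2*acc + 2*s > 1) || n == 2*acc - 5.
Before acc := n + 3*m + 5: (2*n > 5 && 6*m + 2*n + 2*s > -9) || 6*m + n == -5
Before acc := 3*acc + 8: (2*n > 5 && 6*m + 2*n + 2*s > -9) || 6*m + n == -5
Before skip: (2*n > 5 && 6*m + 2*n + 2*s > -9) || 6*m + n == -5
Answer: WP = (2*n > 5 && 6*m + 2*n + 2*s > -9) || 6*m + n == -5


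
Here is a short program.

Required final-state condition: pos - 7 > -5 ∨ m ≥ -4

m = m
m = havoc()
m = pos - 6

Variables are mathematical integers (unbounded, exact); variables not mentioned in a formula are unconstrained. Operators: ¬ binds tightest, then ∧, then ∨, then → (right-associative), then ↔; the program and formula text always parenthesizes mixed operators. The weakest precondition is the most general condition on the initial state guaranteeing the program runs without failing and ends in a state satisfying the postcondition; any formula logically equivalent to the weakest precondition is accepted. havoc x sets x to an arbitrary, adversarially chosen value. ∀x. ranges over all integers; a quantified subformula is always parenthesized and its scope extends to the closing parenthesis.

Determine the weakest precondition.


Working backward. After the program, the postcondition pos - 7 > -5 ∨ m ≥ -4 must hold; in canonical form it is pos > 2 ∨ m ≥ -4.
Before m := pos - 6: pos > 2 ∨ pos ≥ 2
Before havoc m: pos > 2 ∨ pos ≥ 2
Before m := m: pos > 2 ∨ pos ≥ 2
Answer: WP = pos > 2 ∨ pos ≥ 2


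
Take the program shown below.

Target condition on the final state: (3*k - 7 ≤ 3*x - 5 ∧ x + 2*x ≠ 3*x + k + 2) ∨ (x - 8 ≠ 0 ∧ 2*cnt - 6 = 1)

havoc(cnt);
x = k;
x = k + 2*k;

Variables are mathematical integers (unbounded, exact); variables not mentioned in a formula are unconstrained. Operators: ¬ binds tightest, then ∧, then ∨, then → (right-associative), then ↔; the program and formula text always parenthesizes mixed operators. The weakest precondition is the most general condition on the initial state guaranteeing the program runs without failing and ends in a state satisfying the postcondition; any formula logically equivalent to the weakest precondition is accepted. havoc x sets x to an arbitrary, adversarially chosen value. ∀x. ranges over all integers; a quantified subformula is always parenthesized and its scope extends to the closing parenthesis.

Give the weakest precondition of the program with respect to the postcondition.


Working backward. After the program, the postcondition (3*k - 7 ≤ 3*x - 5 ∧ x + 2*x ≠ 3*x + k + 2) ∨ (x - 8 ≠ 0 ∧ 2*cnt - 6 = 1) must hold; in canonical form it is (3*k ≤ 3*x + 2 ∧ k ≠ -2) ∨ (x ≠ 8 ∧ 2*cnt = 7).
Before x := k + 2*k: (6*k ≥ -2 ∧ k ≠ -2) ∨ (3*k ≠ 8 ∧ 2*cnt = 7)
Before x := k: (6*k ≥ -2 ∧ k ≠ -2) ∨ (3*k ≠ 8 ∧ 2*cnt = 7)
Before havoc cnt: ∀cnt_1. ((6*k ≥ -2 ∧ k ≠ -2) ∨ (3*k ≠ 8 ∧ 2*cnt_1 = 7))
Answer: WP = ∀cnt_1. ((6*k ≥ -2 ∧ k ≠ -2) ∨ (3*k ≠ 8 ∧ 2*cnt_1 = 7))


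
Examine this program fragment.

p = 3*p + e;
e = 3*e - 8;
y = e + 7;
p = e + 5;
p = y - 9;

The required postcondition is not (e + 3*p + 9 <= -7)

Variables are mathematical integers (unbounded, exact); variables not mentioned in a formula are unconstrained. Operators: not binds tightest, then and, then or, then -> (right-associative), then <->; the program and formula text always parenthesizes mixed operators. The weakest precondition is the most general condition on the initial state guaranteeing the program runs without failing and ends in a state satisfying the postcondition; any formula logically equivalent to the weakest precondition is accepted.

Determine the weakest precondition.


Working backward. After the program, the postcondition not (e + 3*p + 9 <= -7) must hold; in canonical form it is not (e + 3*p <= -16).
Before p := y - 9: not (e + 3*y <= 11)
Before p := e + 5: not (e + 3*y <= 11)
Before y := e + 7: not (4*e <= -10)
Before e := 3*e - 8: not (12*e <= 22)
Before p := 3*p + e: not (12*e <= 22)
Answer: WP = not (12*e <= 22)


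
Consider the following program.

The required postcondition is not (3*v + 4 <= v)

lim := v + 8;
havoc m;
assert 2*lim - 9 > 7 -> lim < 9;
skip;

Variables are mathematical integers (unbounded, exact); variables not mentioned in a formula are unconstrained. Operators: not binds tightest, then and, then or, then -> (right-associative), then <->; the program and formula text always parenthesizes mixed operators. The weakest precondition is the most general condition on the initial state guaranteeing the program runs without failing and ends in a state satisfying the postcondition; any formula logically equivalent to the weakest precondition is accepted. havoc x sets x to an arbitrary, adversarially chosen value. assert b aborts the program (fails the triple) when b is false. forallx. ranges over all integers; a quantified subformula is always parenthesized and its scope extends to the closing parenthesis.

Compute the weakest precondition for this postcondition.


Working backward. After the program, the postcondition not (3*v + 4 <= v) must hold; in canonical form it is not (2*v <= -4).
Before skip: not (2*v <= -4)
Before assert 2*lim - 9 > 7 -> lim < 9: (2*lim > 16 -> lim < 9) and (not (2*v <= -4))
Before havoc m: (2*lim > 16 -> lim < 9) and (not (2*v <= -4))
Before lim := v + 8: (2*v > 0 -> v < 1) and (not (2*v <= -4))
Answer: WP = (2*v > 0 -> v < 1) and (not (2*v <= -4))
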